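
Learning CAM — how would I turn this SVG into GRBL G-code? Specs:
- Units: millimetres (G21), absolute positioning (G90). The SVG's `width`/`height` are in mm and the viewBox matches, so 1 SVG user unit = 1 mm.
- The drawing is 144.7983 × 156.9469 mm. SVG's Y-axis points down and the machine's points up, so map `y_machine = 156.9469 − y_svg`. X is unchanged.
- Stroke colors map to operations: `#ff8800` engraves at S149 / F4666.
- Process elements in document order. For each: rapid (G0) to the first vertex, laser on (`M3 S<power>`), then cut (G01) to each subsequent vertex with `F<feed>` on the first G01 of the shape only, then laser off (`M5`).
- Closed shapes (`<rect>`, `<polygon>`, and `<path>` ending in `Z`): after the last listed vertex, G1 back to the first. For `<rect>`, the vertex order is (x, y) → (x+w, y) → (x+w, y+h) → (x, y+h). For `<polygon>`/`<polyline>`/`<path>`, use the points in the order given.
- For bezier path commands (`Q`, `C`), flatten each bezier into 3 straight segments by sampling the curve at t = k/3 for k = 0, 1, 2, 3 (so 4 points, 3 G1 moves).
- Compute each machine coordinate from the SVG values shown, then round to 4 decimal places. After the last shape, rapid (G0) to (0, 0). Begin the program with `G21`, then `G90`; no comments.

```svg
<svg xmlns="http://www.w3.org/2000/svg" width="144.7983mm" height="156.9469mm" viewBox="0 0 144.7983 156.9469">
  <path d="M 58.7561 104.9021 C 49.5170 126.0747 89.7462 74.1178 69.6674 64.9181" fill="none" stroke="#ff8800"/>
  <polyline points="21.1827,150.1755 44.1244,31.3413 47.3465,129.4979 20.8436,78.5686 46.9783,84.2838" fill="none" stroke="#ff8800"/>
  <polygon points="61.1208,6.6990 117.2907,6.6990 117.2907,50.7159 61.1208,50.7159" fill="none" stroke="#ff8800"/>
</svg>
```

G21
G90
G0 X58.7561 Y52.0448
M3 S149
G01 X61.9406 Y50.9566 F4666
G01 X73.7093 Y72.8688
G01 X69.6674 Y92.0288
M5
G0 X21.1827 Y6.7714
M3 S149
G01 X44.1244 Y125.6056 F4666
G01 X47.3465 Y27.4490
G01 X20.8436 Y78.3783
G01 X46.9783 Y72.6631
M5
G0 X61.1208 Y150.2479
M3 S149
G01 X117.2907 Y150.2479 F4666
G01 X117.2907 Y106.2310
G01 X61.1208 Y106.2310
G01 X61.1208 Y150.2479
M5
G0 X0.0000 Y0.0000

Since the viewBox matches the mm dimensions, user units are millimetres directly. The only transform is the Y-flip y_m = 156.9469 − y_svg.

Shape 1 is a cubic bezier drawn with `<path>`. Its stroke #ff8800 means engrave at S149, F4666. After flipping Y the toolpath is (58.7561,52.0448) → (61.9406,50.9566) → (73.7093,72.8688) → (69.6674,92.0288).

Shape 2 is a open polyline drawn with `<polyline>`. Its stroke #ff8800 means engrave at S149, F4666. After flipping Y the toolpath is (21.1827,6.7714) → (44.1244,125.6056) → (47.3465,27.4490) → (20.8436,78.3783) → (46.9783,72.6631).

Shape 3 is a rectangle drawn with `<polygon>`. Its stroke #ff8800 means engrave at S149, F4666. After flipping Y the toolpath is (61.1208,150.2479) → (117.2907,150.2479) → (117.2907,106.2310) → (61.1208,106.2310) → (61.1208,150.2479), returning to the start.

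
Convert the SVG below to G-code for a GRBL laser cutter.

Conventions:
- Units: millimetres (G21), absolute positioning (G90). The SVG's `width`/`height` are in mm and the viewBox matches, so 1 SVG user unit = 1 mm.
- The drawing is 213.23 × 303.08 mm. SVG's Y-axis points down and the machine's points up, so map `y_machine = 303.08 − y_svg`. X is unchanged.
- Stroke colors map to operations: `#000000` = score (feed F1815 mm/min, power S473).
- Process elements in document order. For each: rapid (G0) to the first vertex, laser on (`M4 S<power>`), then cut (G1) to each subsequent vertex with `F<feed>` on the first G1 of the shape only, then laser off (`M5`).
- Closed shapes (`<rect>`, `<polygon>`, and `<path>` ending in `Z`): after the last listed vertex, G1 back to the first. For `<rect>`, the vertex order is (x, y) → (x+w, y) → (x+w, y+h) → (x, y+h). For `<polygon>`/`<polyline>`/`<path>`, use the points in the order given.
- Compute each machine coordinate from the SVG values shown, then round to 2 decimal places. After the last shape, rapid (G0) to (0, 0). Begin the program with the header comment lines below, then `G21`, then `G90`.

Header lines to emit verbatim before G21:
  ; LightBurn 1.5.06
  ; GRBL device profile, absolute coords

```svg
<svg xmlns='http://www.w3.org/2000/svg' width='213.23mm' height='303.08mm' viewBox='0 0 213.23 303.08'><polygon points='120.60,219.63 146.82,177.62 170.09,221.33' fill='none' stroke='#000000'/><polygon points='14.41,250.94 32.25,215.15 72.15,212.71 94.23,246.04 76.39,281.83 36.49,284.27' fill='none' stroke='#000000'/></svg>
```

viewBox `0 0 213.23 303.08` with mm width/height → 1 unit = 1 mm. Flip: y_m = 303.08 − y_svg.

**Shape 1** — `<polygon>` regular polygon, stroke `#000000` → score (S473, F1815). Machine vertices: (120.60,83.45) → (146.82,125.46) → (170.09,81.75) → (120.60,83.45). Closed: final G1 returns to the first vertex.

**Shape 2** — `<polygon>` regular polygon, stroke `#000000` → score (S473, F1815). Machine vertices: (14.41,52.14) → (32.25,87.93) → (72.15,90.37) → (94.23,57.04) → (76.39,21.25) → (36.49,18.81) → (14.41,52.14). Closed: final G1 returns to the first vertex.

; LightBurn 1.5.06
; GRBL device profile, absolute coords
G21
G90
G0 X120.60 Y83.45
M4 S473
G1 X146.82 Y125.46 F1815
G1 X170.09 Y81.75
G1 X120.60 Y83.45
M5
G0 X14.41 Y52.14
M4 S473
G1 X32.25 Y87.93 F1815
G1 X72.15 Y90.37
G1 X94.23 Y57.04
G1 X76.39 Y21.25
G1 X36.49 Y18.81
G1 X14.41 Y52.14
M5
G0 X0.00 Y0.00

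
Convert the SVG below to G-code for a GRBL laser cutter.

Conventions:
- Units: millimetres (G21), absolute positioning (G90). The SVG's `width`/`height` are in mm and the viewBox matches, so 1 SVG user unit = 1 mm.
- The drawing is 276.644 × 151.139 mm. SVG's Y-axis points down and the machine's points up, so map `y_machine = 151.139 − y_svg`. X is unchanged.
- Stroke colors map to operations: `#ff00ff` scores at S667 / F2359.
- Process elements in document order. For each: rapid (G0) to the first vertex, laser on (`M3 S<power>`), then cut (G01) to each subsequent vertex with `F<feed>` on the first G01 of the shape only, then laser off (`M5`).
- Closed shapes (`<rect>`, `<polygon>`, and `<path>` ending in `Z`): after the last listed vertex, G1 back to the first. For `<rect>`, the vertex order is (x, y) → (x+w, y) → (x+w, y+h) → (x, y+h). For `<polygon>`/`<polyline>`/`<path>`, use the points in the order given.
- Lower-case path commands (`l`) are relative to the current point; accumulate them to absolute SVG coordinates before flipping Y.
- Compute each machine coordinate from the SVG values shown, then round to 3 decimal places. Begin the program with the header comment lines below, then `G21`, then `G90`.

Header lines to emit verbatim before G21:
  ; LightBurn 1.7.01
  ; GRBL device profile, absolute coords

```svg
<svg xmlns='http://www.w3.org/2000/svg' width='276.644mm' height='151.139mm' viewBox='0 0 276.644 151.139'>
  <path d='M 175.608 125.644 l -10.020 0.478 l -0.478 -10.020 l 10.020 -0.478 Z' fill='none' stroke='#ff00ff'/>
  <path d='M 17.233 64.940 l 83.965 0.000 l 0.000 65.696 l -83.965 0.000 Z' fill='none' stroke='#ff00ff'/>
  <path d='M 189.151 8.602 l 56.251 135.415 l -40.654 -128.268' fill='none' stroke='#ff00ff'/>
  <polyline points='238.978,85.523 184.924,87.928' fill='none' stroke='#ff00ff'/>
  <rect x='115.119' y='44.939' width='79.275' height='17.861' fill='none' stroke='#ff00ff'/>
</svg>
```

1 u = 1 mm; y_m = 151.139 − y.

[1] `<path>` regular polygon, #ff00ff→score S667 F2359: (175.608,25.495) → (165.588,25.017) → (165.110,35.037) → (175.130,35.515) → (175.608,25.495) (closed)

[2] `<path>` rectangle, #ff00ff→score S667 F2359: (17.233,86.199) → (101.198,86.199) → (101.198,20.503) → (17.233,20.503) → (17.233,86.199) (closed)

[3] `<path>` open polyline, #ff00ff→score S667 F2359: (189.151,142.537) → (245.402,7.122) → (204.748,135.390)

[4] `<polyline>` line segment, #ff00ff→score S667 F2359: (238.978,65.616) → (184.924,63.211)

[5] `<rect>` rectangle, #ff00ff→score S667 F2359: (115.119,106.200) → (194.394,106.200) → (194.394,88.339) → (115.119,88.339) → (115.119,106.200) (closed)

; LightBurn 1.7.01
; GRBL device profile, absolute coords
G21
G90
G0 X175.608 Y25.495
M3 S667
G01 X165.588 Y25.017 F2359
G01 X165.110 Y35.037
G01 X175.130 Y35.515
G01 X175.608 Y25.495
M5
G0 X17.233 Y86.199
M3 S667
G01 X101.198 Y86.199 F2359
G01 X101.198 Y20.503
G01 X17.233 Y20.503
G01 X17.233 Y86.199
M5
G0 X189.151 Y142.537
M3 S667
G01 X245.402 Y7.122 F2359
G01 X204.748 Y135.390
M5
G0 X238.978 Y65.616
M3 S667
G01 X184.924 Y63.211 F2359
M5
G0 X115.119 Y106.200
M3 S667
G01 X194.394 Y106.200 F2359
G01 X194.394 Y88.339
G01 X115.119 Y88.339
G01 X115.119 Y106.200
M5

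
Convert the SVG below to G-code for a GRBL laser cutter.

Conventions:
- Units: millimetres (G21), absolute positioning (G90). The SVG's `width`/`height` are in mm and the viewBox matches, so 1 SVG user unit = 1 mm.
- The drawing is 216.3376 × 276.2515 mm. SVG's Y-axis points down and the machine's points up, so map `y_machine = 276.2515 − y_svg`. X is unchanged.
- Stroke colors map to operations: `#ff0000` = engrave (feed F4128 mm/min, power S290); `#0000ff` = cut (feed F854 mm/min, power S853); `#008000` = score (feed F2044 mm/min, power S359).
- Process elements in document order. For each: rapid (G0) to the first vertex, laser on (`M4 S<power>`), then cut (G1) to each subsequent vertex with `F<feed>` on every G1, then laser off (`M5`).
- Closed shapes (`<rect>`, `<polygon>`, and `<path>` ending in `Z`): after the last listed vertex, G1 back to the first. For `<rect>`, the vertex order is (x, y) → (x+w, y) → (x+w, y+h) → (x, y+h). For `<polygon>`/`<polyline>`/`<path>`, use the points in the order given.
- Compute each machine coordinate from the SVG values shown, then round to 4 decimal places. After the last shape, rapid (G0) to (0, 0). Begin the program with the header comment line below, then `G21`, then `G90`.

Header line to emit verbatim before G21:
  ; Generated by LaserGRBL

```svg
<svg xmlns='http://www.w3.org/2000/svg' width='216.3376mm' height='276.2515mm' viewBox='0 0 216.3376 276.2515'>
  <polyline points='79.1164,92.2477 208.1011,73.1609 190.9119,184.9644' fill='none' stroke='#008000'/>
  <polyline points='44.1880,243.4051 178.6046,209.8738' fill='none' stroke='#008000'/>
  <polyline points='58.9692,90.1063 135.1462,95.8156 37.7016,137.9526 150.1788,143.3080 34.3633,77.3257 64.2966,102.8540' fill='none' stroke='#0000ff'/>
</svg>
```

; Generated by LaserGRBL
G21
G90
G0 X79.1164 Y184.0038
M4 S359
G1 X208.1011 Y203.0906 F2044
G1 X190.9119 Y91.2871 F2044
M5
G0 X44.1880 Y32.8464
M4 S359
G1 X178.6046 Y66.3777 F2044
M5
G0 X58.9692 Y186.1452
M4 S853
G1 X135.1462 Y180.4359 F854
G1 X37.7016 Y138.2989 F854
G1 X150.1788 Y132.9435 F854
G1 X34.3633 Y198.9258 F854
G1 X64.2966 Y173.3975 F854
M5
G0 X0.0000 Y0.0000

Since the viewBox matches the mm dimensions, user units are millimetres directly. The only transform is the Y-flip y_m = 276.2515 − y_svg.

Shape 1 is a open polyline drawn with `<polyline>`. Its stroke #008000 means score at S359, F2044. After flipping Y the toolpath is (79.1164,184.0038) → (208.1011,203.0906) → (190.9119,91.2871).

Shape 2 is a line segment drawn with `<polyline>`. Its stroke #008000 means score at S359, F2044. After flipping Y the toolpath is (44.1880,32.8464) → (178.6046,66.3777).

Shape 3 is a open polyline drawn with `<polyline>`. Its stroke #0000ff means cut at S853, F854. After flipping Y the toolpath is (58.9692,186.1452) → (135.1462,180.4359) → (37.7016,138.2989) → (150.1788,132.9435) → (34.3633,198.9258) → (64.2966,173.3975).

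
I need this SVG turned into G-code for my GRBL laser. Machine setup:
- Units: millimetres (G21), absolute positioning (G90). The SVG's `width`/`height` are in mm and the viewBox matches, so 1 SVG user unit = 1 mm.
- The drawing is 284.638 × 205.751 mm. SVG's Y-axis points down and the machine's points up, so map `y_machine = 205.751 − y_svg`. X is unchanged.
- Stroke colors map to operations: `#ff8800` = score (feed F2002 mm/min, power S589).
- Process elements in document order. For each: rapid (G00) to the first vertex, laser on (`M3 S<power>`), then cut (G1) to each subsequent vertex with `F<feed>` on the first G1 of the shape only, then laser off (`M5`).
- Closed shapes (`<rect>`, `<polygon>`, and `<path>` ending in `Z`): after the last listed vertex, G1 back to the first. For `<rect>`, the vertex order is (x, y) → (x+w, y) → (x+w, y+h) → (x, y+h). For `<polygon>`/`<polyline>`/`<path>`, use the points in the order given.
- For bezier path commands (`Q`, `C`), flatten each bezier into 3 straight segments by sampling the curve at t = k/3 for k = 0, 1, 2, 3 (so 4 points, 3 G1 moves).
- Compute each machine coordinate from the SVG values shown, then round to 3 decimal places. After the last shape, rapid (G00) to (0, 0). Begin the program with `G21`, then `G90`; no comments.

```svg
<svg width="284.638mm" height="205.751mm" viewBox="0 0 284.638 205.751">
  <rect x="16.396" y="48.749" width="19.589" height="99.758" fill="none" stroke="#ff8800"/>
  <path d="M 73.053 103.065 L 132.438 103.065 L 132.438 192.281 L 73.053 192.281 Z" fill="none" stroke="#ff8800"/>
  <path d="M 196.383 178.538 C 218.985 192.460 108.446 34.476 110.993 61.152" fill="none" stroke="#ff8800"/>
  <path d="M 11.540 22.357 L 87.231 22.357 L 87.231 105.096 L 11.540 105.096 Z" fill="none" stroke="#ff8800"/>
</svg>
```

Since the viewBox matches the mm dimensions, user units are millimetres directly. The only transform is the Y-flip y_m = 205.751 − y_svg.

Shape 1 is a rectangle drawn with `<rect>`. Its stroke #ff8800 means score at S589, F2002. After flipping Y the toolpath is (16.396,157.002) → (35.985,157.002) → (35.985,57.244) → (16.396,57.244) → (16.396,157.002), returning to the start.

Shape 2 is a rectangle drawn with `<path>`. Its stroke #ff8800 means score at S589, F2002. After flipping Y the toolpath is (73.053,102.686) → (132.438,102.686) → (132.438,13.470) → (73.053,13.470) → (73.053,102.686), returning to the start.

Shape 3 is a cubic bezier drawn with `<path>`. Its stroke #ff8800 means score at S589, F2002. After flipping Y the toolpath is (196.383,27.213) → (183.724,57.387) → (137.022,122.928) → (110.993,144.599).

Shape 4 is a rectangle drawn with `<path>`. Its stroke #ff8800 means score at S589, F2002. After flipping Y the toolpath is (11.540,183.394) → (87.231,183.394) → (87.231,100.655) → (11.540,100.655) → (11.540,183.394), returning to the start.

G21
G90
G00 X16.396 Y157.002
M3 S589
G1 X35.985 Y157.002 F2002
G1 X35.985 Y57.244
G1 X16.396 Y57.244
G1 X16.396 Y157.002
M5
G00 X73.053 Y102.686
M3 S589
G1 X132.438 Y102.686 F2002
G1 X132.438 Y13.470
G1 X73.053 Y13.470
G1 X73.053 Y102.686
M5
G00 X196.383 Y27.213
M3 S589
G1 X183.724 Y57.387 F2002
G1 X137.022 Y122.928
G1 X110.993 Y144.599
M5
G00 X11.540 Y183.394
M3 S589
G1 X87.231 Y183.394 F2002
G1 X87.231 Y100.655
G1 X11.540 Y100.655
G1 X11.540 Y183.394
M5
G00 X0.000 Y0.000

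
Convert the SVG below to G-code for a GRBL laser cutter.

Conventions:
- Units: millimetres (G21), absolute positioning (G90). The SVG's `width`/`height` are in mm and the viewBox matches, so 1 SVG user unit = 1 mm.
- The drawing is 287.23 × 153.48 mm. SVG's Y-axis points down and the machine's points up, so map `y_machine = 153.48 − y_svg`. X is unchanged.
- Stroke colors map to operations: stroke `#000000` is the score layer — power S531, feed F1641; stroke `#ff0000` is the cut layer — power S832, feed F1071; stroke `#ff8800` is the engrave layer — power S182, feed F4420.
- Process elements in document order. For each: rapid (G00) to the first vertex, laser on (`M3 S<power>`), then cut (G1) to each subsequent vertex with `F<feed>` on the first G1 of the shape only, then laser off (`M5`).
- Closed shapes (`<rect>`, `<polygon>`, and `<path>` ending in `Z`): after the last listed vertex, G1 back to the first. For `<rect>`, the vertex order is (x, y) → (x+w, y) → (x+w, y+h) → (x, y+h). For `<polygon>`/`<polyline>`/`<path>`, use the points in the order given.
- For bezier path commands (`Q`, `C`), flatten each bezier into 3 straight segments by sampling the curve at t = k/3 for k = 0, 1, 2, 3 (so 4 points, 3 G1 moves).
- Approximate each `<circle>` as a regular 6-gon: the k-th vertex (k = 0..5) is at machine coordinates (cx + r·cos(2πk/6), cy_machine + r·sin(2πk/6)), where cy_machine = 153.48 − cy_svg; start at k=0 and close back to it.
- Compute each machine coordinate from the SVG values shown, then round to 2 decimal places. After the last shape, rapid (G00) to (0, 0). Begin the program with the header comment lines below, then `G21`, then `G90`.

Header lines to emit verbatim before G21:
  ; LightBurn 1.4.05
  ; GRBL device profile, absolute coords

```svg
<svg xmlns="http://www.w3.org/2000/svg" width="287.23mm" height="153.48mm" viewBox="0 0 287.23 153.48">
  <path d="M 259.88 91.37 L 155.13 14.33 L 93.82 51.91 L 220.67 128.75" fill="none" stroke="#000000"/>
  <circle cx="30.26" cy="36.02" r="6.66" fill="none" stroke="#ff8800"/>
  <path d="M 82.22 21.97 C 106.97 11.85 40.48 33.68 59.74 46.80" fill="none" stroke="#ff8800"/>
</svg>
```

1 u = 1 mm; y_m = 153.48 − y.

[1] `<path>` open polyline, #000000→score S531 F1641: (259.88,62.11) → (155.13,139.15) → (93.82,101.57) → (220.67,24.73)

[2] `<circle>` circle, #ff8800→engrave S182 F4420: (36.92,117.46) → (33.59,123.23) → (26.93,123.23) → (23.60,117.46) → (26.93,111.69) → (33.59,111.69) → (36.92,117.46) (closed)

[3] `<path>` cubic bezier, #ff8800→engrave S182 F4420: (82.22,131.51) → (83.11,132.49) → (62.51,121.20) → (59.74,106.68)

; LightBurn 1.4.05
; GRBL device profile, absolute coords
G21
G90
G00 X259.88 Y62.11
M3 S531
G1 X155.13 Y139.15 F1641
G1 X93.82 Y101.57
G1 X220.67 Y24.73
M5
G00 X36.92 Y117.46
M3 S182
G1 X33.59 Y123.23 F4420
G1 X26.93 Y123.23
G1 X23.60 Y117.46
G1 X26.93 Y111.69
G1 X33.59 Y111.69
G1 X36.92 Y117.46
M5
G00 X82.22 Y131.51
M3 S182
G1 X83.11 Y132.49 F4420
G1 X62.51 Y121.20
G1 X59.74 Y106.68
M5
G00 X0.00 Y0.00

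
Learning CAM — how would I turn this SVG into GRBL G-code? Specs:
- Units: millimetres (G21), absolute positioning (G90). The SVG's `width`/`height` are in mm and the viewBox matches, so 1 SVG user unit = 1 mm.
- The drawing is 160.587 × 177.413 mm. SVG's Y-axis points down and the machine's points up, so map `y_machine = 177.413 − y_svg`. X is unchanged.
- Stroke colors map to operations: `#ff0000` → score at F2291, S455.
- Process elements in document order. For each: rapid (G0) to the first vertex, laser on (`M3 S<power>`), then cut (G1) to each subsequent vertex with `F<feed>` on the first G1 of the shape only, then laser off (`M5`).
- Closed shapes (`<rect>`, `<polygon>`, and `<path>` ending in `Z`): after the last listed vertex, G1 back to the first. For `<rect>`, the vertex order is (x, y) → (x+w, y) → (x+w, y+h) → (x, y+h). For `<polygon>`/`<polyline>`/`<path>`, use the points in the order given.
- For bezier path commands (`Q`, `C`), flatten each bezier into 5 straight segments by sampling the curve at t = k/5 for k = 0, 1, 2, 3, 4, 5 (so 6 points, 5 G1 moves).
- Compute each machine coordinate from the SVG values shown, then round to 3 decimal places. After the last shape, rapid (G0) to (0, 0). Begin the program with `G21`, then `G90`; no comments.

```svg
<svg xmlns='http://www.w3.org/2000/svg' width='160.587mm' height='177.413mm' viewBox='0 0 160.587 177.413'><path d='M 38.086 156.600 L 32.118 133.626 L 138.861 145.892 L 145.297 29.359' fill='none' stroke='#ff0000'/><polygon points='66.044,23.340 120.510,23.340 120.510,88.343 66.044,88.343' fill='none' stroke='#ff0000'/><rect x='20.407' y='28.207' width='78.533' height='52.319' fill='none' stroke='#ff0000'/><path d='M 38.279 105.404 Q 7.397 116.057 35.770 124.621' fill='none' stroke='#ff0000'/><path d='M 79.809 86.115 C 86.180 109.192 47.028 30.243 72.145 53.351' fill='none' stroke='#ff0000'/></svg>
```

G21
G90
G0 X38.086 Y20.813
M3 S455
G1 X32.118 Y43.787 F2291
G1 X138.861 Y31.521
G1 X145.297 Y148.054
M5
G0 X66.044 Y154.073
M3 S455
G1 X120.510 Y154.073 F2291
G1 X120.510 Y89.070
G1 X66.044 Y89.070
G1 X66.044 Y154.073
M5
G0 X20.407 Y149.206
M3 S455
G1 X98.940 Y149.206 F2291
G1 X98.940 Y96.887
G1 X20.407 Y96.887
G1 X20.407 Y149.206
M5
G0 X38.279 Y72.009
M3 S455
G1 X28.296 Y67.831 F2291
G1 X23.054 Y63.821
G1 X22.552 Y59.977
G1 X26.791 Y56.301
G1 X35.770 Y52.792
M5
G0 X79.809 Y91.298
M3 S455
G1 X79.047 Y88.062 F2291
G1 X72.630 Y99.517
G1 X65.827 Y115.866
G1 X63.909 Y127.313
G1 X72.145 Y124.062
M5
G0 X0.000 Y0.000

Since the viewBox matches the mm dimensions, user units are millimetres directly. The only transform is the Y-flip y_m = 177.413 − y_svg.

Shape 1 is a open polyline drawn with `<path>`. Its stroke #ff0000 means score at S455, F2291. After flipping Y the toolpath is (38.086,20.813) → (32.118,43.787) → (138.861,31.521) → (145.297,148.054).

Shape 2 is a rectangle drawn with `<polygon>`. Its stroke #ff0000 means score at S455, F2291. After flipping Y the toolpath is (66.044,154.073) → (120.510,154.073) → (120.510,89.070) → (66.044,89.070) → (66.044,154.073), returning to the start.

Shape 3 is a rectangle drawn with `<rect>`. Its stroke #ff0000 means score at S455, F2291. After flipping Y the toolpath is (20.407,149.206) → (98.940,149.206) → (98.940,96.887) → (20.407,96.887) → (20.407,149.206), returning to the start.

Shape 4 is a quadratic bezier drawn with `<path>`. Its stroke #ff0000 means score at S455, F2291. After flipping Y the toolpath is (38.279,72.009) → (28.296,67.831) → (23.054,63.821) → (22.552,59.977) → (26.791,56.301) → (35.770,52.792).

Shape 5 is a cubic bezier drawn with `<path>`. Its stroke #ff0000 means score at S455, F2291. After flipping Y the toolpath is (79.809,91.298) → (79.047,88.062) → (72.630,99.517) → (65.827,115.866) → (63.909,127.313) → (72.145,124.062).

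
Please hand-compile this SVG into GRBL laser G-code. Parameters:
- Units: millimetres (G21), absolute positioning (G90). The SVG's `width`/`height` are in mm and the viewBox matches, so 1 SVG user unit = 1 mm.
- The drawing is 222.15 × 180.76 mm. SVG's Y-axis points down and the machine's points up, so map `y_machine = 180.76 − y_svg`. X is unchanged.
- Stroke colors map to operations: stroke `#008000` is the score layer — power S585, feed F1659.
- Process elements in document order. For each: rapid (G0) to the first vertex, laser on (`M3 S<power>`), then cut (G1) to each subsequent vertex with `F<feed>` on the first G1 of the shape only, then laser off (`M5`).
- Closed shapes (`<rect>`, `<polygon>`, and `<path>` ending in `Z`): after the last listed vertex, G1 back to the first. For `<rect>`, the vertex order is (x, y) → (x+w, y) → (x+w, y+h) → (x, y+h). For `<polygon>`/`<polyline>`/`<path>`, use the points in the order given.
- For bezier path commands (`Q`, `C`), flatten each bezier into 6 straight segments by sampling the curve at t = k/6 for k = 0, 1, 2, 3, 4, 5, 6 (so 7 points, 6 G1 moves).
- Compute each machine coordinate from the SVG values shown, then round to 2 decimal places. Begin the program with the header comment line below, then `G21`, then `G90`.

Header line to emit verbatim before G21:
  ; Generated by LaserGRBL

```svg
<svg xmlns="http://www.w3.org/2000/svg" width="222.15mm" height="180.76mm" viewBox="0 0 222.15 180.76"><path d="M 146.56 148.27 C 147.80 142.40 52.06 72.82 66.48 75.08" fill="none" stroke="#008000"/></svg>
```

viewBox `0 0 222.15 180.76` with mm width/height → 1 unit = 1 mm. Flip: y_m = 180.76 − y_svg.

**Shape 1** — `<path>` cubic bezier, stroke `#008000` → score (S585, F1659). Control points (SVG): P0=(146.56,148.27), P1=(147.80,142.40), P2=(52.06,72.82), P3=(66.48,75.08); sampled at t=k/6. Machine vertices: (146.56,32.49) → (140.06,40.11) → (123.15,54.58) → (101.58,72.13) → (81.11,89.01) → (67.49,101.45) → (66.48,105.68). Open path.

; Generated by LaserGRBL
G21
G90
G0 X146.56 Y32.49
M3 S585
G1 X140.06 Y40.11 F1659
G1 X123.15 Y54.58
G1 X101.58 Y72.13
G1 X81.11 Y89.01
G1 X67.49 Y101.45
G1 X66.48 Y105.68
M5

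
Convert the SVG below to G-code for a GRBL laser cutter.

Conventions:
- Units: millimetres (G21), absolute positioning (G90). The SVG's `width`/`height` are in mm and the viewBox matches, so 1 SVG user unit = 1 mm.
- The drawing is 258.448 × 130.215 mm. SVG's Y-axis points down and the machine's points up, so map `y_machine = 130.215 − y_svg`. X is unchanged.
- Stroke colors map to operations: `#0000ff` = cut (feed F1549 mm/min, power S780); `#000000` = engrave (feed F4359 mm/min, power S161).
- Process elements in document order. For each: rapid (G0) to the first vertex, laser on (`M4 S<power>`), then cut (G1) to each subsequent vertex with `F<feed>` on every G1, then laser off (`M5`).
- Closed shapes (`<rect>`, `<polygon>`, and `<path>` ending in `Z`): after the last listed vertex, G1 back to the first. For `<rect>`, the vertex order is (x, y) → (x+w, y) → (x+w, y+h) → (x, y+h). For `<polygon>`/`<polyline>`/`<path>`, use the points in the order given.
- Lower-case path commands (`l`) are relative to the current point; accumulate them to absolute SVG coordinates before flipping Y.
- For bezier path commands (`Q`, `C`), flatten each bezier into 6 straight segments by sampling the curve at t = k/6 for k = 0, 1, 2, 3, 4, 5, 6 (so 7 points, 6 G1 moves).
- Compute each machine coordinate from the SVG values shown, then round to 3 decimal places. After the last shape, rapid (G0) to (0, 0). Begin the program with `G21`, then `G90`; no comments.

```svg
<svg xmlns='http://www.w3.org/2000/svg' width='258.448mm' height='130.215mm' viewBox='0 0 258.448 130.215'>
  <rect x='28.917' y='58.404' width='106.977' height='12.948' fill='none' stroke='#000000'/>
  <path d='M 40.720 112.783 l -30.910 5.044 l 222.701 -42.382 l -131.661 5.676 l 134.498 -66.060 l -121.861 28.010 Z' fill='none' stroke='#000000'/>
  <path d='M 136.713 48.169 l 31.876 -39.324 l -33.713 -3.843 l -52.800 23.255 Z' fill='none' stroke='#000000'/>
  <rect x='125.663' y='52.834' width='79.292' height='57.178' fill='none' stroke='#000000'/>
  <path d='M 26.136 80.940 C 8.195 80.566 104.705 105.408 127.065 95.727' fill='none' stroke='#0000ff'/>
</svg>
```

Since the viewBox matches the mm dimensions, user units are millimetres directly. The only transform is the Y-flip y_m = 130.215 − y_svg.

Shape 1 is a rectangle drawn with `<rect>`. Its stroke #000000 means engrave at S161, F4359. After flipping Y the toolpath is (28.917,71.811) → (135.894,71.811) → (135.894,58.863) → (28.917,58.863) → (28.917,71.811), returning to the start.

Shape 2 is a closed polygon drawn with `<path>`. Its stroke #000000 means engrave at S161, F4359. After flipping Y the toolpath is (40.720,17.432) → (9.810,12.388) → (232.511,54.770) → (100.850,49.094) → (235.348,115.154) → (113.487,87.144) → (40.720,17.432), returning to the start.

Shape 3 is a closed polygon drawn with `<path>`. Its stroke #000000 means engrave at S161, F4359. After flipping Y the toolpath is (136.713,82.046) → (168.589,121.370) → (134.876,125.213) → (82.076,101.958) → (136.713,82.046), returning to the start.

Shape 4 is a rectangle drawn with `<rect>`. Its stroke #000000 means engrave at S161, F4359. After flipping Y the toolpath is (125.663,77.381) → (204.955,77.381) → (204.955,20.203) → (125.663,20.203) → (125.663,77.381), returning to the start.

Shape 5 is a cubic bezier drawn with `<path>`. Its stroke #0000ff means cut at S780, F1549. After flipping Y the toolpath is (26.136,49.275) → (25.830,47.637) → (39.360,43.456) → (61.488,38.391) → (86.974,34.102) → (110.579,32.248) → (127.065,34.488).

G21
G90
G0 X28.917 Y71.811
M4 S161
G1 X135.894 Y71.811 F4359
G1 X135.894 Y58.863 F4359
G1 X28.917 Y58.863 F4359
G1 X28.917 Y71.811 F4359
M5
G0 X40.720 Y17.432
M4 S161
G1 X9.810 Y12.388 F4359
G1 X232.511 Y54.770 F4359
G1 X100.850 Y49.094 F4359
G1 X235.348 Y115.154 F4359
G1 X113.487 Y87.144 F4359
G1 X40.720 Y17.432 F4359
M5
G0 X136.713 Y82.046
M4 S161
G1 X168.589 Y121.370 F4359
G1 X134.876 Y125.213 F4359
G1 X82.076 Y101.958 F4359
G1 X136.713 Y82.046 F4359
M5
G0 X125.663 Y77.381
M4 S161
G1 X204.955 Y77.381 F4359
G1 X204.955 Y20.203 F4359
G1 X125.663 Y20.203 F4359
G1 X125.663 Y77.381 F4359
M5
G0 X26.136 Y49.275
M4 S780
G1 X25.830 Y47.637 F1549
G1 X39.360 Y43.456 F1549
G1 X61.488 Y38.391 F1549
G1 X86.974 Y34.102 F1549
G1 X110.579 Y32.248 F1549
G1 X127.065 Y34.488 F1549
M5
G0 X0.000 Y0.000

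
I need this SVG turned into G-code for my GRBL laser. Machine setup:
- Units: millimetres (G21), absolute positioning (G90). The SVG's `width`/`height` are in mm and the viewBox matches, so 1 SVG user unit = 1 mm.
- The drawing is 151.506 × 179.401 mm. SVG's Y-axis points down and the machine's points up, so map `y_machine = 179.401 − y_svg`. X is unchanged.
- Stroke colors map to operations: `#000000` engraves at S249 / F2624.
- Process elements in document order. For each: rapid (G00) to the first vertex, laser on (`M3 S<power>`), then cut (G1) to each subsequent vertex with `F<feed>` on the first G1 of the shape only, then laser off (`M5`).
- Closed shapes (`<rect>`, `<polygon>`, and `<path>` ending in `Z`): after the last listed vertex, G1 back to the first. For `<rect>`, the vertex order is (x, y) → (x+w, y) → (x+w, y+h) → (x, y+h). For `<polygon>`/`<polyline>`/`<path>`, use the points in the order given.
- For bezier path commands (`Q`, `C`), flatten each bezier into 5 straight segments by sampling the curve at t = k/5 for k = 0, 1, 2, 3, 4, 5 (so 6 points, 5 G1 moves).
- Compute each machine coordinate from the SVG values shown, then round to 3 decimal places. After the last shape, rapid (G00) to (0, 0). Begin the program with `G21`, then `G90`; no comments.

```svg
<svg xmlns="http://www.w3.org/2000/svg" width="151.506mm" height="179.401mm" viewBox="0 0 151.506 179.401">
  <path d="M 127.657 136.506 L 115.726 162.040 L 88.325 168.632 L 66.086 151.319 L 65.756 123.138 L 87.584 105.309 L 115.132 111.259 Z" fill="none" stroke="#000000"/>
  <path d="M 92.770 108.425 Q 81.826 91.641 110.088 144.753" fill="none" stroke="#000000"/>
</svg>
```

G21
G90
G00 X127.657 Y42.895
M3 S249
G1 X115.726 Y17.361 F2624
G1 X88.325 Y10.769
G1 X66.086 Y28.082
G1 X65.756 Y56.263
G1 X87.584 Y74.092
G1 X115.132 Y68.142
G1 X127.657 Y42.895
M5
G00 X92.770 Y70.976
M3 S249
G1 X89.961 Y74.894 F2624
G1 X90.288 Y73.220
G1 X93.751 Y65.954
G1 X100.351 Y53.097
G1 X110.088 Y34.648
M5
G00 X0.000 Y0.000

viewBox `0 0 151.506 179.401` with mm width/height → 1 unit = 1 mm. Flip: y_m = 179.401 − y_svg.

**Shape 1** — `<path>` regular polygon, stroke `#000000` → engrave (S249, F2624). Machine vertices: (127.657,42.895) → (115.726,17.361) → (88.325,10.769) → (66.086,28.082) → (65.756,56.263) → (87.584,74.092) → (115.132,68.142) → (127.657,42.895). Closed: final G1 returns to the first vertex.

**Shape 2** — `<path>` quadratic bezier, stroke `#000000` → engrave (S249, F2624). Control points (SVG): P0=(92.770,108.425), P1=(81.826,91.641), P2=(110.088,144.753); sampled at t=k/5. Machine vertices: (92.770,70.976) → (89.961,74.894) → (90.288,73.220) → (93.751,65.954) → (100.351,53.097) → (110.088,34.648). Open path.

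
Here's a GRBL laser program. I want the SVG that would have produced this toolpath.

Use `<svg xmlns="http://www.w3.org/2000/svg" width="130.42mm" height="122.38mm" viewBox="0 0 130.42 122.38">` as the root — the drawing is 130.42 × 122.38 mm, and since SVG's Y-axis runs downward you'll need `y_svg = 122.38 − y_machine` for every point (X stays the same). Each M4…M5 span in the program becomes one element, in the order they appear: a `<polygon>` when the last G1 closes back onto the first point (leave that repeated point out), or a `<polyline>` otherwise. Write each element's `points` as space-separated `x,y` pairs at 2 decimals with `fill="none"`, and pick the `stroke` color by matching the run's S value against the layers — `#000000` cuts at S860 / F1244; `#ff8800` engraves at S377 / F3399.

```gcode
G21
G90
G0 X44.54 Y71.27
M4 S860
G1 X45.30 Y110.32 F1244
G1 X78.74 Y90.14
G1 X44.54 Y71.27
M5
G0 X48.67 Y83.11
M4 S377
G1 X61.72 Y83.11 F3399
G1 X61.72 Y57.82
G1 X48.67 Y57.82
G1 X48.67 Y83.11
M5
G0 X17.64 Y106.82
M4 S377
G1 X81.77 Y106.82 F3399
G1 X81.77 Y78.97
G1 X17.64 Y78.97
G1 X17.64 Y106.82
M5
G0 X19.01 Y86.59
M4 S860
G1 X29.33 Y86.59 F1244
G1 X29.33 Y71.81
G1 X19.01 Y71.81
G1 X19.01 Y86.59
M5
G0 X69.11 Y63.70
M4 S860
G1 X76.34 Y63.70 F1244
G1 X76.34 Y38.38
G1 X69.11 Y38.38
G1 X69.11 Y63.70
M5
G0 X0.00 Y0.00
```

y_svg = 122.38 − y_m.

[1] S860→`#000000` (cut); closed run; points: 44.54,51.11 45.30,12.06 78.74,32.24

[2] S377→`#ff8800` (engrave); closed run; points: 48.67,39.27 61.72,39.27 61.72,64.56 48.67,64.56

[3] S377→`#ff8800` (engrave); closed run; points: 17.64,15.56 81.77,15.56 81.77,43.41 17.64,43.41

[4] S860→`#000000` (cut); closed run; points: 19.01,35.79 29.33,35.79 29.33,50.57 19.01,50.57

[5] S860→`#000000` (cut); closed run; points: 69.11,58.68 76.34,58.68 76.34,84.00 69.11,84.00

<svg xmlns="http://www.w3.org/2000/svg" width="130.42mm" height="122.38mm" viewBox="0 0 130.42 122.38">
  <polygon points="44.54,51.11 45.30,12.06 78.74,32.24" fill="none" stroke="#000000"/>
  <polygon points="48.67,39.27 61.72,39.27 61.72,64.56 48.67,64.56" fill="none" stroke="#ff8800"/>
  <polygon points="17.64,15.56 81.77,15.56 81.77,43.41 17.64,43.41" fill="none" stroke="#ff8800"/>
  <polygon points="19.01,35.79 29.33,35.79 29.33,50.57 19.01,50.57" fill="none" stroke="#000000"/>
  <polygon points="69.11,58.68 76.34,58.68 76.34,84.00 69.11,84.00" fill="none" stroke="#000000"/>
</svg>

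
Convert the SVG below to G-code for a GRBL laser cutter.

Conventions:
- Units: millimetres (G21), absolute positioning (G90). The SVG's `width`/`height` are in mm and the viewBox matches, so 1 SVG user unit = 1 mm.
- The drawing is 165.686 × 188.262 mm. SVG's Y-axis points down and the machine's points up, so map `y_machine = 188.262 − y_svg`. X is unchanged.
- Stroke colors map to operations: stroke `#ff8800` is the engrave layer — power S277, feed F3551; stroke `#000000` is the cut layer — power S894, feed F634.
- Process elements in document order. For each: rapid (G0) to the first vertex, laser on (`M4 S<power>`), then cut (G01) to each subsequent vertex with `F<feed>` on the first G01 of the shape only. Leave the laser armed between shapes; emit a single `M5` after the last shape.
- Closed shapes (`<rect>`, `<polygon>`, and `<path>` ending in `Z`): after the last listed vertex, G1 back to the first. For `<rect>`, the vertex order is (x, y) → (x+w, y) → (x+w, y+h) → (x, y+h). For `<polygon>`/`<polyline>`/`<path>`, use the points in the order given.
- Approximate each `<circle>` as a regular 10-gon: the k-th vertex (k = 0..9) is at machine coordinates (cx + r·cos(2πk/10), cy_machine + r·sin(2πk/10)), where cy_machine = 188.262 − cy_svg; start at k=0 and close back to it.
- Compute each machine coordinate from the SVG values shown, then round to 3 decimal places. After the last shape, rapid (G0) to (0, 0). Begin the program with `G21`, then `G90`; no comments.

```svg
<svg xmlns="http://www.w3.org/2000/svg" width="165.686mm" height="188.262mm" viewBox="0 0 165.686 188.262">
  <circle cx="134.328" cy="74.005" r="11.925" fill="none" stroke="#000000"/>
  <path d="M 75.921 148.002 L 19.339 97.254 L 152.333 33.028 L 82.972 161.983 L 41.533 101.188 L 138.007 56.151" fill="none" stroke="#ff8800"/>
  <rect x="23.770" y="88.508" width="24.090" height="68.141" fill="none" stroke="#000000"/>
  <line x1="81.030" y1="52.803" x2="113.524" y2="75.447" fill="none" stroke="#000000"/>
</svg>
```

G21
G90
G0 X146.253 Y114.257
M4 S894
G01 X143.976 Y121.266 F634
G01 X138.013 Y125.598
G01 X130.643 Y125.598
G01 X124.680 Y121.266
G01 X122.403 Y114.257
G01 X124.680 Y107.248
G01 X130.643 Y102.916
G01 X138.013 Y102.916
G01 X143.976 Y107.248
G01 X146.253 Y114.257
G0 X75.921 Y40.260
M4 S277
G01 X19.339 Y91.008 F3551
G01 X152.333 Y155.234
G01 X82.972 Y26.279
G01 X41.533 Y87.074
G01 X138.007 Y132.111
G0 X23.770 Y99.754
M4 S894
G01 X47.860 Y99.754 F634
G01 X47.860 Y31.613
G01 X23.770 Y31.613
G01 X23.770 Y99.754
G0 X81.030 Y135.459
M4 S894
G01 X113.524 Y112.815 F634
M5
G0 X0.000 Y0.000

Since the viewBox matches the mm dimensions, user units are millimetres directly. The only transform is the Y-flip y_m = 188.262 − y_svg.

Shape 1 is a circle drawn with `<circle>`. Its stroke #000000 means cut at S894, F634. After flipping Y the toolpath is (146.253,114.257) → (143.976,121.266) → (138.013,125.598) → (130.643,125.598) → (124.680,121.266) → (122.403,114.257) → (124.680,107.248) → (130.643,102.916) → (138.013,102.916) → (143.976,107.248) → (146.253,114.257), returning to the start.

Shape 2 is a open polyline drawn with `<path>`. Its stroke #ff8800 means engrave at S277, F3551. After flipping Y the toolpath is (75.921,40.260) → (19.339,91.008) → (152.333,155.234) → (82.972,26.279) → (41.533,87.074) → (138.007,132.111).

Shape 3 is a rectangle drawn with `<rect>`. Its stroke #000000 means cut at S894, F634. After flipping Y the toolpath is (23.770,99.754) → (47.860,99.754) → (47.860,31.613) → (23.770,31.613) → (23.770,99.754), returning to the start.

Shape 4 is a line segment drawn with `<line>`. Its stroke #000000 means cut at S894, F634. After flipping Y the toolpath is (81.030,135.459) → (113.524,112.815).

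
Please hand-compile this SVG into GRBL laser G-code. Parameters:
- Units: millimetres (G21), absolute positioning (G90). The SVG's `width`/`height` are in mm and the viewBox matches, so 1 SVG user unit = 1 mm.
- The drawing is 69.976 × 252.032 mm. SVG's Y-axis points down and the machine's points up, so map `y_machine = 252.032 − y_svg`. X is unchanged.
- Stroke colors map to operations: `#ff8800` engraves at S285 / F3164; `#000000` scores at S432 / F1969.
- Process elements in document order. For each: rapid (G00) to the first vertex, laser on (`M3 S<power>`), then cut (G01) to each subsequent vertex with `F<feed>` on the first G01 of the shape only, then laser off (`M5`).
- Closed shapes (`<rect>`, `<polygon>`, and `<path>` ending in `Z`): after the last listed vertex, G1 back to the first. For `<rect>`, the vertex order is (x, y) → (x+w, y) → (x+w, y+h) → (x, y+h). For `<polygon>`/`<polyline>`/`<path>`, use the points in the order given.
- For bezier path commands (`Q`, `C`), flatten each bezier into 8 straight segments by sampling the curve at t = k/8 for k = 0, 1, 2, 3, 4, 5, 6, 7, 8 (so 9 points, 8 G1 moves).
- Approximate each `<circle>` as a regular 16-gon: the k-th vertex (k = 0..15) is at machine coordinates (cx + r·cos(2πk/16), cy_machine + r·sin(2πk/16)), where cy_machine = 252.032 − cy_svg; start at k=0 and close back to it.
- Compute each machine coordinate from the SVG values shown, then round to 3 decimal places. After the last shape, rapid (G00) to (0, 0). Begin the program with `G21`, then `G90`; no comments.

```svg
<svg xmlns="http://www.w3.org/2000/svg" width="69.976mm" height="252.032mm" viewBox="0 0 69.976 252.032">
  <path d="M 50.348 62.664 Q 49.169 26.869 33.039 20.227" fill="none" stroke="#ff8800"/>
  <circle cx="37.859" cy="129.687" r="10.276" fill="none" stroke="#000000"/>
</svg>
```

Since the viewBox matches the mm dimensions, user units are millimetres directly. The only transform is the Y-flip y_m = 252.032 − y_svg.

Shape 1 is a quadratic bezier drawn with `<path>`. Its stroke #ff8800 means engrave at S285, F3164. After flipping Y the toolpath is (50.348,189.368) → (49.820,197.861) → (48.824,205.443) → (47.361,212.115) → (45.431,217.875) → (43.034,222.724) → (40.170,226.662) → (36.838,229.689) → (33.039,231.805).

Shape 2 is a circle drawn with `<circle>`. Its stroke #000000 means score at S432, F1969. After flipping Y the toolpath is (48.135,122.345) → (47.353,126.277) → (45.125,129.611) → (41.791,131.839) → (37.859,132.621) → (33.927,131.839) → (30.593,129.611) → (28.365,126.277) → (27.583,122.345) → (28.365,118.413) → (30.593,115.079) → (33.927,112.851) → (37.859,112.069) → (41.791,112.851) → (45.125,115.079) → (47.353,118.413) → (48.135,122.345), returning to the start.

G21
G90
G00 X50.348 Y189.368
M3 S285
G01 X49.820 Y197.861 F3164
G01 X48.824 Y205.443
G01 X47.361 Y212.115
G01 X45.431 Y217.875
G01 X43.034 Y222.724
G01 X40.170 Y226.662
G01 X36.838 Y229.689
G01 X33.039 Y231.805
M5
G00 X48.135 Y122.345
M3 S432
G01 X47.353 Y126.277 F1969
G01 X45.125 Y129.611
G01 X41.791 Y131.839
G01 X37.859 Y132.621
G01 X33.927 Y131.839
G01 X30.593 Y129.611
G01 X28.365 Y126.277
G01 X27.583 Y122.345
G01 X28.365 Y118.413
G01 X30.593 Y115.079
G01 X33.927 Y112.851
G01 X37.859 Y112.069
G01 X41.791 Y112.851
G01 X45.125 Y115.079
G01 X47.353 Y118.413
G01 X48.135 Y122.345
M5
G00 X0.000 Y0.000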